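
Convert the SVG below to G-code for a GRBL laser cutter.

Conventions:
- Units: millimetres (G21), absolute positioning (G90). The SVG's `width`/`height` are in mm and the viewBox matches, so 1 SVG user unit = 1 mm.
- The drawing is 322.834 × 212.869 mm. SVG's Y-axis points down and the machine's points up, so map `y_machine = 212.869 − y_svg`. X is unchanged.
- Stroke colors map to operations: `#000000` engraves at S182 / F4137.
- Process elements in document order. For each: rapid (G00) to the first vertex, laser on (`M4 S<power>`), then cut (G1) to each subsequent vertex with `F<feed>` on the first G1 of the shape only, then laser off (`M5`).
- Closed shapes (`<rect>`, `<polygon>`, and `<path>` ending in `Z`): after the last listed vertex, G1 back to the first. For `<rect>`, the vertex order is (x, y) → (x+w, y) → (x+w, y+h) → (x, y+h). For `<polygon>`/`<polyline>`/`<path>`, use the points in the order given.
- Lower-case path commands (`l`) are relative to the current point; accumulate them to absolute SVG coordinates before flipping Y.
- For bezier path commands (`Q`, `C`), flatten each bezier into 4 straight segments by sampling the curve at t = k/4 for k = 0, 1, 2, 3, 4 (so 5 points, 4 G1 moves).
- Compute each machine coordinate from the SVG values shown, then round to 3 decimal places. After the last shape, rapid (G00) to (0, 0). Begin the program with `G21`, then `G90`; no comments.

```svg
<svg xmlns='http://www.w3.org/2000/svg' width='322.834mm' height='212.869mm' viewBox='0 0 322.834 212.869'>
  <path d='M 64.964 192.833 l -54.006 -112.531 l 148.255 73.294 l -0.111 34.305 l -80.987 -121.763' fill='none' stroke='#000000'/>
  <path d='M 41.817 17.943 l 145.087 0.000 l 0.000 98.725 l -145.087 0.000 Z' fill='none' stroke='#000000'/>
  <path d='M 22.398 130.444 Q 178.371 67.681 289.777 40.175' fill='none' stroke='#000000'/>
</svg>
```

G21
G90
G00 X64.964 Y20.036
M4 S182
G1 X10.958 Y132.567 F4137
G1 X159.213 Y59.273
G1 X159.102 Y24.968
G1 X78.115 Y146.731
M5
G00 X41.817 Y194.926
M4 S182
G1 X186.904 Y194.926 F4137
G1 X186.904 Y96.201
G1 X41.817 Y96.201
G1 X41.817 Y194.926
M5
G00 X22.398 Y82.425
M4 S182
G1 X97.599 Y111.603 F4137
G1 X167.229 Y136.374
G1 X231.289 Y156.737
G1 X289.777 Y172.694
M5
G00 X0.000 Y0.000

Since the viewBox matches the mm dimensions, user units are millimetres directly. The only transform is the Y-flip y_m = 212.869 − y_svg.

Shape 1 is a open polyline drawn with `<path>`. Its stroke #000000 means engrave at S182, F4137. After flipping Y the toolpath is (64.964,20.036) → (10.958,132.567) → (159.213,59.273) → (159.102,24.968) → (78.115,146.731).

Shape 2 is a rectangle drawn with `<path>`. Its stroke #000000 means engrave at S182, F4137. After flipping Y the toolpath is (41.817,194.926) → (186.904,194.926) → (186.904,96.201) → (41.817,96.201) → (41.817,194.926), returning to the start.

Shape 3 is a quadratic bezier drawn with `<path>`. Its stroke #000000 means engrave at S182, F4137. After flipping Y the toolpath is (22.398,82.425) → (97.599,111.603) → (167.229,136.374) → (231.289,156.737) → (289.777,172.694).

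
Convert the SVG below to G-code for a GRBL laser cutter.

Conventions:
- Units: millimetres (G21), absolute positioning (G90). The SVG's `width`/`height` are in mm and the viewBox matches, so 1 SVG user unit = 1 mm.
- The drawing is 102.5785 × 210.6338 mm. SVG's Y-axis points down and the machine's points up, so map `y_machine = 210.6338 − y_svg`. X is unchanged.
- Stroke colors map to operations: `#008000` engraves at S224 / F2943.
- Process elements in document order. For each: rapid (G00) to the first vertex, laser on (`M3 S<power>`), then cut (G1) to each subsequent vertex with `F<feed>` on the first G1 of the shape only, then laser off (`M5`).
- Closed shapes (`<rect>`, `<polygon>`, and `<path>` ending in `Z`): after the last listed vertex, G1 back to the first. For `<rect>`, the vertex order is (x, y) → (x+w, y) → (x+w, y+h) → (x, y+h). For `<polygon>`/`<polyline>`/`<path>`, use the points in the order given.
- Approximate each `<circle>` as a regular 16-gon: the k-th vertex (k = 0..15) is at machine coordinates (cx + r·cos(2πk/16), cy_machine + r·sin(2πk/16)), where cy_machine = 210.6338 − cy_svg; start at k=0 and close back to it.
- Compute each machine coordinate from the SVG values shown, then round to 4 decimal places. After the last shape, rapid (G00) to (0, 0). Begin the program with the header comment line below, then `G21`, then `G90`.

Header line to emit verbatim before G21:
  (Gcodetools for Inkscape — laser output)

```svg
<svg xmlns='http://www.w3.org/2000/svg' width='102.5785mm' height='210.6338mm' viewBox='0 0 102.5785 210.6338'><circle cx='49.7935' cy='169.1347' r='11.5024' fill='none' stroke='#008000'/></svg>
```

viewBox `0 0 102.5785 210.6338` with mm width/height → 1 unit = 1 mm. Flip: y_m = 210.6338 − y_svg.

**Shape 1** — `<circle>` circle, stroke `#008000` → engrave (S224, F2943). Machine vertices: (61.2959,41.4991) → (60.4203,45.9009) → (57.9269,49.6325) → (54.1953,52.1259) → (49.7935,53.0015) → (45.3917,52.1259) → (41.6601,49.6325) → (39.1667,45.9009) → (38.2911,41.4991) → (39.1667,37.0973) → (41.6601,33.3657) → (45.3917,30.8723) → (49.7935,29.9967) → (54.1953,30.8723) → (57.9269,33.3657) → (60.4203,37.0973) → (61.2959,41.4991). Closed: final G1 returns to the first vertex.

(Gcodetools for Inkscape — laser output)
G21
G90
G00 X61.2959 Y41.4991
M3 S224
G1 X60.4203 Y45.9009 F2943
G1 X57.9269 Y49.6325
G1 X54.1953 Y52.1259
G1 X49.7935 Y53.0015
G1 X45.3917 Y52.1259
G1 X41.6601 Y49.6325
G1 X39.1667 Y45.9009
G1 X38.2911 Y41.4991
G1 X39.1667 Y37.0973
G1 X41.6601 Y33.3657
G1 X45.3917 Y30.8723
G1 X49.7935 Y29.9967
G1 X54.1953 Y30.8723
G1 X57.9269 Y33.3657
G1 X60.4203 Y37.0973
G1 X61.2959 Y41.4991
M5
G00 X0.0000 Y0.0000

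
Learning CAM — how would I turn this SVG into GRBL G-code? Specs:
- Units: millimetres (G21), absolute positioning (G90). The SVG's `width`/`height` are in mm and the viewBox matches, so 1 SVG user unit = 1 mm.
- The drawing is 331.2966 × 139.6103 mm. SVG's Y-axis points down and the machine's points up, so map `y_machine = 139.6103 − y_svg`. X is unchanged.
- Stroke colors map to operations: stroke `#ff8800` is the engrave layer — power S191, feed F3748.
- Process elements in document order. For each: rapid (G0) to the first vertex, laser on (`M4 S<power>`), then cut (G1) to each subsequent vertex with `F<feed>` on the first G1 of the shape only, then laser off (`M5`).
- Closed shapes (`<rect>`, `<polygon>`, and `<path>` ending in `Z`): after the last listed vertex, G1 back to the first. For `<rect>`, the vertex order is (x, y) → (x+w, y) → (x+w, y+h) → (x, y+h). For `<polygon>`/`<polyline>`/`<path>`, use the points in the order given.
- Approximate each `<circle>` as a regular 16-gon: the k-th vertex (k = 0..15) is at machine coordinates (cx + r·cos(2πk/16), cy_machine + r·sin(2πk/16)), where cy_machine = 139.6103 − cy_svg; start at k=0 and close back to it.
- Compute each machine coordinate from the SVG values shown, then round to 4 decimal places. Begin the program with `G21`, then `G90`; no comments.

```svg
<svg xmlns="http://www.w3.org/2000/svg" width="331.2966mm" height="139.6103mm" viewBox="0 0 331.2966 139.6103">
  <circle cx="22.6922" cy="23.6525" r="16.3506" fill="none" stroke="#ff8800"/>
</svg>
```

1 u = 1 mm; y_m = 139.6103 − y.

[1] `<circle>` circle, #ff8800→engrave S191 F3748: (39.0428,115.9578) → (37.7982,122.2149) → (34.2538,127.5194) → (28.9493,131.0638) → (22.6922,132.3084) → (16.4351,131.0638) → (11.1306,127.5194) → (7.5862,122.2149) → (6.3416,115.9578) → (7.5862,109.7007) → (11.1306,104.3962) → (16.4351,100.8518) → (22.6922,99.6072) → (28.9493,100.8518) → (34.2538,104.3962) → (37.7982,109.7007) → (39.0428,115.9578) (closed)

G21
G90
G0 X39.0428 Y115.9578
M4 S191
G1 X37.7982 Y122.2149 F3748
G1 X34.2538 Y127.5194
G1 X28.9493 Y131.0638
G1 X22.6922 Y132.3084
G1 X16.4351 Y131.0638
G1 X11.1306 Y127.5194
G1 X7.5862 Y122.2149
G1 X6.3416 Y115.9578
G1 X7.5862 Y109.7007
G1 X11.1306 Y104.3962
G1 X16.4351 Y100.8518
G1 X22.6922 Y99.6072
G1 X28.9493 Y100.8518
G1 X34.2538 Y104.3962
G1 X37.7982 Y109.7007
G1 X39.0428 Y115.9578
M5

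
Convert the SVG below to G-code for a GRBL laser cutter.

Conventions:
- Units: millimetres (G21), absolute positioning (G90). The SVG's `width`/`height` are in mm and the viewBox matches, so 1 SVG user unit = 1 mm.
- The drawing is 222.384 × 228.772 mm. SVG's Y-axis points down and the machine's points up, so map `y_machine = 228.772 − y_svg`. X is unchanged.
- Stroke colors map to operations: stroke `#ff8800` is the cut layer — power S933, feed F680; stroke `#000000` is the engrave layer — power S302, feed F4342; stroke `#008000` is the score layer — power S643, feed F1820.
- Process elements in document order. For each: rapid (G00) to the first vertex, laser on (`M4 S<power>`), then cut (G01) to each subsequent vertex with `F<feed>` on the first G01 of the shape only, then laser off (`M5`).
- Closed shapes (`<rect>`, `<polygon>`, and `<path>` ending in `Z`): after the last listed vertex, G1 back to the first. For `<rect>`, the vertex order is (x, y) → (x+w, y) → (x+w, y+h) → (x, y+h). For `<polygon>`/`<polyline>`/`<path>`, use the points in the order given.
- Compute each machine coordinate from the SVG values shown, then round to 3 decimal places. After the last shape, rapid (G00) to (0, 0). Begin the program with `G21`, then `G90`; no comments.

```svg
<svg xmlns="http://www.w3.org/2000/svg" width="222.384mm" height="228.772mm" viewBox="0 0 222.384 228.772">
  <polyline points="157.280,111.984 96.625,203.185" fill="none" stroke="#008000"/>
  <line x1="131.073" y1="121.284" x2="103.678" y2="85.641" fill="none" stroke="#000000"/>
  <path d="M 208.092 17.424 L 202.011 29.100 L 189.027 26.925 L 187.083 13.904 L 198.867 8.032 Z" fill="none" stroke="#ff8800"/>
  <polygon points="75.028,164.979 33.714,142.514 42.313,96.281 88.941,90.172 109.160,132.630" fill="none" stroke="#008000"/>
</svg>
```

G21
G90
G00 X157.280 Y116.788
M4 S643
G01 X96.625 Y25.587 F1820
M5
G00 X131.073 Y107.488
M4 S302
G01 X103.678 Y143.131 F4342
M5
G00 X208.092 Y211.348
M4 S933
G01 X202.011 Y199.672 F680
G01 X189.027 Y201.847
G01 X187.083 Y214.868
G01 X198.867 Y220.740
G01 X208.092 Y211.348
M5
G00 X75.028 Y63.793
M4 S643
G01 X33.714 Y86.258 F1820
G01 X42.313 Y132.491
G01 X88.941 Y138.600
G01 X109.160 Y96.142
G01 X75.028 Y63.793
M5
G00 X0.000 Y0.000

viewBox `0 0 222.384 228.772` with mm width/height → 1 unit = 1 mm. Flip: y_m = 228.772 − y_svg.

**Shape 1** — `<polyline>` line segment, stroke `#008000` → score (S643, F1820). Machine vertices: (157.280,116.788) → (96.625,25.587). Open path.

**Shape 2** — `<line>` line segment, stroke `#000000` → engrave (S302, F4342). Machine vertices: (131.073,107.488) → (103.678,143.131). Open path.

**Shape 3** — `<path>` regular polygon, stroke `#ff8800` → cut (S933, F680). Machine vertices: (208.092,211.348) → (202.011,199.672) → (189.027,201.847) → (187.083,214.868) → (198.867,220.740) → (208.092,211.348). Closed: final G1 returns to the first vertex.

**Shape 4** — `<polygon>` regular polygon, stroke `#008000` → score (S643, F1820). Machine vertices: (75.028,63.793) → (33.714,86.258) → (42.313,132.491) → (88.941,138.600) → (109.160,96.142) → (75.028,63.793). Closed: final G1 returns to the first vertex.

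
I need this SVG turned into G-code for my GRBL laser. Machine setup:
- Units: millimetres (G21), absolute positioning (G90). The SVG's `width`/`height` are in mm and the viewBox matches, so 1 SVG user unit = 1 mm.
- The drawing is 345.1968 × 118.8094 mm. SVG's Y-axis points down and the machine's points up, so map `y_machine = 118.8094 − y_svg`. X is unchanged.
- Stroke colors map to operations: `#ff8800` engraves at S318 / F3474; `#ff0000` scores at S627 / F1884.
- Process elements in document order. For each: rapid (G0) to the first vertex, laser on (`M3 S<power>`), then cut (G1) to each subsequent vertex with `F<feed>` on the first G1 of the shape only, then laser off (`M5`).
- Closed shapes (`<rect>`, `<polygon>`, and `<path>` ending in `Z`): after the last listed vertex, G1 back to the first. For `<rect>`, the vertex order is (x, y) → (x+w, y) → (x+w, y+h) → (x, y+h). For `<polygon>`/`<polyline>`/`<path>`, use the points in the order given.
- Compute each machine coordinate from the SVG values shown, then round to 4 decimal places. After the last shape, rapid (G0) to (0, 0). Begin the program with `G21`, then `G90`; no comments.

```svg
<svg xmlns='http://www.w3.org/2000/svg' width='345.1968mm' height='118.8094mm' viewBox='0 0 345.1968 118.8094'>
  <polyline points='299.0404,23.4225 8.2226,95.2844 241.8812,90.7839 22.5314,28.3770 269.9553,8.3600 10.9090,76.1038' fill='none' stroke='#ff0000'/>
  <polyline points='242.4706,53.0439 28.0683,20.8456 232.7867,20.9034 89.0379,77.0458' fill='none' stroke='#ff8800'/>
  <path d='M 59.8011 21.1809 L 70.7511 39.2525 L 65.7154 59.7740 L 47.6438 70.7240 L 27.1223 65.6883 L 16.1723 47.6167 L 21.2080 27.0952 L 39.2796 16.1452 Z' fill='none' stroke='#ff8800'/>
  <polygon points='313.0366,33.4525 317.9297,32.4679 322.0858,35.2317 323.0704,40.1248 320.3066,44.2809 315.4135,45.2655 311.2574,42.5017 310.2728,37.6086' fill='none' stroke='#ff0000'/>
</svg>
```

viewBox `0 0 345.1968 118.8094` with mm width/height → 1 unit = 1 mm. Flip: y_m = 118.8094 − y_svg.

**Shape 1** — `<polyline>` open polyline, stroke `#ff0000` → score (S627, F1884). Machine vertices: (299.0404,95.3869) → (8.2226,23.5250) → (241.8812,28.0255) → (22.5314,90.4324) → (269.9553,110.4494) → (10.9090,42.7056). Open path.

**Shape 2** — `<polyline>` open polyline, stroke `#ff8800` → engrave (S318, F3474). Machine vertices: (242.4706,65.7655) → (28.0683,97.9638) → (232.7867,97.9060) → (89.0379,41.7636). Open path.

**Shape 3** — `<path>` regular polygon, stroke `#ff8800` → engrave (S318, F3474). Machine vertices: (59.8011,97.6285) → (70.7511,79.5569) → (65.7154,59.0354) → (47.6438,48.0854) → (27.1223,53.1211) → (16.1723,71.1927) → (21.2080,91.7142) → (39.2796,102.6642) → (59.8011,97.6285). Closed: final G1 returns to the first vertex.

**Shape 4** — `<polygon>` regular polygon, stroke `#ff0000` → score (S627, F1884). Machine vertices: (313.0366,85.3569) → (317.9297,86.3415) → (322.0858,83.5777) → (323.0704,78.6846) → (320.3066,74.5285) → (315.4135,73.5439) → (311.2574,76.3077) → (310.2728,81.2008) → (313.0366,85.3569). Closed: final G1 returns to the first vertex.

G21
G90
G0 X299.0404 Y95.3869
M3 S627
G1 X8.2226 Y23.5250 F1884
G1 X241.8812 Y28.0255
G1 X22.5314 Y90.4324
G1 X269.9553 Y110.4494
G1 X10.9090 Y42.7056
M5
G0 X242.4706 Y65.7655
M3 S318
G1 X28.0683 Y97.9638 F3474
G1 X232.7867 Y97.9060
G1 X89.0379 Y41.7636
M5
G0 X59.8011 Y97.6285
M3 S318
G1 X70.7511 Y79.5569 F3474
G1 X65.7154 Y59.0354
G1 X47.6438 Y48.0854
G1 X27.1223 Y53.1211
G1 X16.1723 Y71.1927
G1 X21.2080 Y91.7142
G1 X39.2796 Y102.6642
G1 X59.8011 Y97.6285
M5
G0 X313.0366 Y85.3569
M3 S627
G1 X317.9297 Y86.3415 F1884
G1 X322.0858 Y83.5777
G1 X323.0704 Y78.6846
G1 X320.3066 Y74.5285
G1 X315.4135 Y73.5439
G1 X311.2574 Y76.3077
G1 X310.2728 Y81.2008
G1 X313.0366 Y85.3569
M5
G0 X0.0000 Y0.0000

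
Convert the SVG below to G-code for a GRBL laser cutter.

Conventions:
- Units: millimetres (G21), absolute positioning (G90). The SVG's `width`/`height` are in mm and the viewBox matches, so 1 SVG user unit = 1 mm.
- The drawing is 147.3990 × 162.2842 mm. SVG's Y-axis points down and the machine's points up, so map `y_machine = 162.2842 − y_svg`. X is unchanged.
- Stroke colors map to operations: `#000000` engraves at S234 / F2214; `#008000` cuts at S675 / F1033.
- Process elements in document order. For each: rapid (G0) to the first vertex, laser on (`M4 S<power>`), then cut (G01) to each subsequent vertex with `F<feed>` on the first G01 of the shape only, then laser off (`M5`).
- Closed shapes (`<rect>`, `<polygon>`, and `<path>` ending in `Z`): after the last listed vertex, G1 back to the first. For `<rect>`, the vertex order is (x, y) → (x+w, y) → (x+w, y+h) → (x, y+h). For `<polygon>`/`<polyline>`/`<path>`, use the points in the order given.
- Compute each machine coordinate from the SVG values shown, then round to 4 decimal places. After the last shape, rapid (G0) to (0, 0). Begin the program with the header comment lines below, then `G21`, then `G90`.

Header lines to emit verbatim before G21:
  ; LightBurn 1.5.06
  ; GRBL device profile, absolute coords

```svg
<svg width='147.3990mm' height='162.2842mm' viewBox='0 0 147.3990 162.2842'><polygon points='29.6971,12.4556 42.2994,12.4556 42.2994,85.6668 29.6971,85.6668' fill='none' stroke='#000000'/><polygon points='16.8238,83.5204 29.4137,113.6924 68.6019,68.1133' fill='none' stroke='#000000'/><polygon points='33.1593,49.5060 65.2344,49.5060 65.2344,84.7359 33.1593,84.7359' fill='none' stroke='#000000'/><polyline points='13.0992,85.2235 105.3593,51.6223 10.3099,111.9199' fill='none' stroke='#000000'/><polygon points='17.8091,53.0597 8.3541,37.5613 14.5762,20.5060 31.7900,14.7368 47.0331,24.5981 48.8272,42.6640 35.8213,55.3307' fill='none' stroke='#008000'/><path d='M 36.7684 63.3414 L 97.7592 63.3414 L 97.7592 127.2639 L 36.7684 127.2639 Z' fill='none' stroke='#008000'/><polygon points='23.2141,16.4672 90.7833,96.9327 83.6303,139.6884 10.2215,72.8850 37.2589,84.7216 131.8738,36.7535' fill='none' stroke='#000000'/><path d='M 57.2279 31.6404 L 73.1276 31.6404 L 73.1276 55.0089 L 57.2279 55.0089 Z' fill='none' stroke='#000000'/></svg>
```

Since the viewBox matches the mm dimensions, user units are millimetres directly. The only transform is the Y-flip y_m = 162.2842 − y_svg.

Shape 1 is a rectangle drawn with `<polygon>`. Its stroke #000000 means engrave at S234, F2214. After flipping Y the toolpath is (29.6971,149.8286) → (42.2994,149.8286) → (42.2994,76.6174) → (29.6971,76.6174) → (29.6971,149.8286), returning to the start.

Shape 2 is a closed polygon drawn with `<polygon>`. Its stroke #000000 means engrave at S234, F2214. After flipping Y the toolpath is (16.8238,78.7638) → (29.4137,48.5918) → (68.6019,94.1709) → (16.8238,78.7638), returning to the start.

Shape 3 is a rectangle drawn with `<polygon>`. Its stroke #000000 means engrave at S234, F2214. After flipping Y the toolpath is (33.1593,112.7782) → (65.2344,112.7782) → (65.2344,77.5483) → (33.1593,77.5483) → (33.1593,112.7782), returning to the start.

Shape 4 is a open polyline drawn with `<polyline>`. Its stroke #000000 means engrave at S234, F2214. After flipping Y the toolpath is (13.0992,77.0607) → (105.3593,110.6619) → (10.3099,50.3643).

Shape 5 is a regular polygon drawn with `<polygon>`. Its stroke #008000 means cut at S675, F1033. After flipping Y the toolpath is (17.8091,109.2245) → (8.3541,124.7229) → (14.5762,141.7782) → (31.7900,147.5474) → (47.0331,137.6861) → (48.8272,119.6202) → (35.8213,106.9535) → (17.8091,109.2245), returning to the start.

Shape 6 is a rectangle drawn with `<path>`. Its stroke #008000 means cut at S675, F1033. After flipping Y the toolpath is (36.7684,98.9428) → (97.7592,98.9428) → (97.7592,35.0203) → (36.7684,35.0203) → (36.7684,98.9428), returning to the start.

Shape 7 is a closed polygon drawn with `<polygon>`. Its stroke #000000 means engrave at S234, F2214. After flipping Y the toolpath is (23.2141,145.8170) → (90.7833,65.3515) → (83.6303,22.5958) → (10.2215,89.3992) → (37.2589,77.5626) → (131.8738,125.5307) → (23.2141,145.8170), returning to the start.

Shape 8 is a rectangle drawn with `<path>`. Its stroke #000000 means engrave at S234, F2214. After flipping Y the toolpath is (57.2279,130.6438) → (73.1276,130.6438) → (73.1276,107.2753) → (57.2279,107.2753) → (57.2279,130.6438), returning to the start.

; LightBurn 1.5.06
; GRBL device profile, absolute coords
G21
G90
G0 X29.6971 Y149.8286
M4 S234
G01 X42.2994 Y149.8286 F2214
G01 X42.2994 Y76.6174
G01 X29.6971 Y76.6174
G01 X29.6971 Y149.8286
M5
G0 X16.8238 Y78.7638
M4 S234
G01 X29.4137 Y48.5918 F2214
G01 X68.6019 Y94.1709
G01 X16.8238 Y78.7638
M5
G0 X33.1593 Y112.7782
M4 S234
G01 X65.2344 Y112.7782 F2214
G01 X65.2344 Y77.5483
G01 X33.1593 Y77.5483
G01 X33.1593 Y112.7782
M5
G0 X13.0992 Y77.0607
M4 S234
G01 X105.3593 Y110.6619 F2214
G01 X10.3099 Y50.3643
M5
G0 X17.8091 Y109.2245
M4 S675
G01 X8.3541 Y124.7229 F1033
G01 X14.5762 Y141.7782
G01 X31.7900 Y147.5474
G01 X47.0331 Y137.6861
G01 X48.8272 Y119.6202
G01 X35.8213 Y106.9535
G01 X17.8091 Y109.2245
M5
G0 X36.7684 Y98.9428
M4 S675
G01 X97.7592 Y98.9428 F1033
G01 X97.7592 Y35.0203
G01 X36.7684 Y35.0203
G01 X36.7684 Y98.9428
M5
G0 X23.2141 Y145.8170
M4 S234
G01 X90.7833 Y65.3515 F2214
G01 X83.6303 Y22.5958
G01 X10.2215 Y89.3992
G01 X37.2589 Y77.5626
G01 X131.8738 Y125.5307
G01 X23.2141 Y145.8170
M5
G0 X57.2279 Y130.6438
M4 S234
G01 X73.1276 Y130.6438 F2214
G01 X73.1276 Y107.2753
G01 X57.2279 Y107.2753
G01 X57.2279 Y130.6438
M5
G0 X0.0000 Y0.0000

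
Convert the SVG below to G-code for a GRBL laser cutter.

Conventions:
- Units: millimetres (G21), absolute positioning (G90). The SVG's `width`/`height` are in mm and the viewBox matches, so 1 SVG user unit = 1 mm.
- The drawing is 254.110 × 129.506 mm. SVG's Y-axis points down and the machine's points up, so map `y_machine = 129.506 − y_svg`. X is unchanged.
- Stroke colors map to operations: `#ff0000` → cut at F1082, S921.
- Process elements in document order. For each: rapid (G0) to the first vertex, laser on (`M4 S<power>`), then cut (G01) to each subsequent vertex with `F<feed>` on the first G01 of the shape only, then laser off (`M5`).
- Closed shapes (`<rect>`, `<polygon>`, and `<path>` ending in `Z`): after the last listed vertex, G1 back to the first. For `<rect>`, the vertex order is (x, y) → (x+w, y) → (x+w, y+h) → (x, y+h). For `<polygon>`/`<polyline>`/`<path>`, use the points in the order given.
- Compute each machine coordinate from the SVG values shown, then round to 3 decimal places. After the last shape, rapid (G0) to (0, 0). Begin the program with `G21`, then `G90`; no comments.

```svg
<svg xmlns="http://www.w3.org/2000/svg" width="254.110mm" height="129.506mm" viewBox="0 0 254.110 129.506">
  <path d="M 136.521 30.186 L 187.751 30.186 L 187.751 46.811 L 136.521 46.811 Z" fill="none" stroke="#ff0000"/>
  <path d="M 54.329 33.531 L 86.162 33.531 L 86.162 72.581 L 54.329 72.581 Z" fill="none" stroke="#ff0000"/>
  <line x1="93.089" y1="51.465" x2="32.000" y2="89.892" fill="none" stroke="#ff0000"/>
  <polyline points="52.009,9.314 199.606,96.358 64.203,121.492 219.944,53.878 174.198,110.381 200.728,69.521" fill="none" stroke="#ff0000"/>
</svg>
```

G21
G90
G0 X136.521 Y99.320
M4 S921
G01 X187.751 Y99.320 F1082
G01 X187.751 Y82.695
G01 X136.521 Y82.695
G01 X136.521 Y99.320
M5
G0 X54.329 Y95.975
M4 S921
G01 X86.162 Y95.975 F1082
G01 X86.162 Y56.925
G01 X54.329 Y56.925
G01 X54.329 Y95.975
M5
G0 X93.089 Y78.041
M4 S921
G01 X32.000 Y39.614 F1082
M5
G0 X52.009 Y120.192
M4 S921
G01 X199.606 Y33.148 F1082
G01 X64.203 Y8.014
G01 X219.944 Y75.628
G01 X174.198 Y19.125
G01 X200.728 Y59.985
M5
G0 X0.000 Y0.000

Since the viewBox matches the mm dimensions, user units are millimetres directly. The only transform is the Y-flip y_m = 129.506 − y_svg.

Shape 1 is a rectangle drawn with `<path>`. Its stroke #ff0000 means cut at S921, F1082. After flipping Y the toolpath is (136.521,99.320) → (187.751,99.320) → (187.751,82.695) → (136.521,82.695) → (136.521,99.320), returning to the start.

Shape 2 is a rectangle drawn with `<path>`. Its stroke #ff0000 means cut at S921, F1082. After flipping Y the toolpath is (54.329,95.975) → (86.162,95.975) → (86.162,56.925) → (54.329,56.925) → (54.329,95.975), returning to the start.

Shape 3 is a line segment drawn with `<line>`. Its stroke #ff0000 means cut at S921, F1082. After flipping Y the toolpath is (93.089,78.041) → (32.000,39.614).

Shape 4 is a open polyline drawn with `<polyline>`. Its stroke #ff0000 means cut at S921, F1082. After flipping Y the toolpath is (52.009,120.192) → (199.606,33.148) → (64.203,8.014) → (219.944,75.628) → (174.198,19.125) → (200.728,59.985).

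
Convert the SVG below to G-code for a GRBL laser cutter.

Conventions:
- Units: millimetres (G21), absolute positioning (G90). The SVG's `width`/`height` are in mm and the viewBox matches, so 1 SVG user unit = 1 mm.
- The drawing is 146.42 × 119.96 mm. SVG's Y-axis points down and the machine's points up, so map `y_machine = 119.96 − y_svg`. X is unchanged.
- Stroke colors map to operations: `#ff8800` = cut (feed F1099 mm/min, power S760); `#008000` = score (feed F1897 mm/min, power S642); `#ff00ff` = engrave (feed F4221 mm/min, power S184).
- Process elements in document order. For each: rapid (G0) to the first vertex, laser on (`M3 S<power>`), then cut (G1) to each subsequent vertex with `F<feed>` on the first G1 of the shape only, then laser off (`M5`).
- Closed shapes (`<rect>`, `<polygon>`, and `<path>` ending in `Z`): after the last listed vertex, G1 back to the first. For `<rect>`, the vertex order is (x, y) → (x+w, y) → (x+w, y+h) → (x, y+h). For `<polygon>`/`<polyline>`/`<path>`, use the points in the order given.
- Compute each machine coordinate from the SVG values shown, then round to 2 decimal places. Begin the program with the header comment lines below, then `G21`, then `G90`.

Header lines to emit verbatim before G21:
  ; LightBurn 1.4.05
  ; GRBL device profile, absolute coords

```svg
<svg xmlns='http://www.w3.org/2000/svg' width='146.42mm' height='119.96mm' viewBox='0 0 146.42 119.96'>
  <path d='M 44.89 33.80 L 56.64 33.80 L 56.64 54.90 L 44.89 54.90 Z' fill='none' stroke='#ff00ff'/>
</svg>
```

; LightBurn 1.4.05
; GRBL device profile, absolute coords
G21
G90
G0 X44.89 Y86.16
M3 S184
G1 X56.64 Y86.16 F4221
G1 X56.64 Y65.06
G1 X44.89 Y65.06
G1 X44.89 Y86.16
M5

viewBox `0 0 146.42 119.96` with mm width/height → 1 unit = 1 mm. Flip: y_m = 119.96 − y_svg.

**Shape 1** — `<path>` rectangle, stroke `#ff00ff` → engrave (S184, F4221). Machine vertices: (44.89,86.16) → (56.64,86.16) → (56.64,65.06) → (44.89,65.06) → (44.89,86.16). Closed: final G1 returns to the first vertex.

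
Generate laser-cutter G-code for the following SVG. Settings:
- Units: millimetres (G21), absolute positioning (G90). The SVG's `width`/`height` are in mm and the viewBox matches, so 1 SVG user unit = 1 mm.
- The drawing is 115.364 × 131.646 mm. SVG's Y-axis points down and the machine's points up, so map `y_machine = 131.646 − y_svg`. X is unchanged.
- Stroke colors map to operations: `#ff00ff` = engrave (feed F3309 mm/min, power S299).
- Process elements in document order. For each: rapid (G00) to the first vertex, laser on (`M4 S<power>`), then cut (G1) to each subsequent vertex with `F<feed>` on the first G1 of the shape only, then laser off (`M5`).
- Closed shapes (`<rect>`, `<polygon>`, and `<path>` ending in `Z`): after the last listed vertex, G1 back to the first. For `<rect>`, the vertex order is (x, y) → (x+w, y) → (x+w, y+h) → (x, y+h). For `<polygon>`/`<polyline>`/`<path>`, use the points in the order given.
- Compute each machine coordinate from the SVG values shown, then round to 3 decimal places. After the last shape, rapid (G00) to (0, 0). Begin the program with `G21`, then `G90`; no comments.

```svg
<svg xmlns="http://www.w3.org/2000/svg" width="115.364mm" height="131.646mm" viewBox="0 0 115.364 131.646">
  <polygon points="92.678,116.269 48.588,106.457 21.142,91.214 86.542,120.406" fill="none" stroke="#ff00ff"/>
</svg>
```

G21
G90
G00 X92.678 Y15.377
M4 S299
G1 X48.588 Y25.189 F3309
G1 X21.142 Y40.432
G1 X86.542 Y11.240
G1 X92.678 Y15.377
M5
G00 X0.000 Y0.000

viewBox `0 0 115.364 131.646` with mm width/height → 1 unit = 1 mm. Flip: y_m = 131.646 − y_svg.

**Shape 1** — `<polygon>` closed polygon, stroke `#ff00ff` → engrave (S299, F3309). Machine vertices: (92.678,15.377) → (48.588,25.189) → (21.142,40.432) → (86.542,11.240) → (92.678,15.377). Closed: final G1 returns to the first vertex.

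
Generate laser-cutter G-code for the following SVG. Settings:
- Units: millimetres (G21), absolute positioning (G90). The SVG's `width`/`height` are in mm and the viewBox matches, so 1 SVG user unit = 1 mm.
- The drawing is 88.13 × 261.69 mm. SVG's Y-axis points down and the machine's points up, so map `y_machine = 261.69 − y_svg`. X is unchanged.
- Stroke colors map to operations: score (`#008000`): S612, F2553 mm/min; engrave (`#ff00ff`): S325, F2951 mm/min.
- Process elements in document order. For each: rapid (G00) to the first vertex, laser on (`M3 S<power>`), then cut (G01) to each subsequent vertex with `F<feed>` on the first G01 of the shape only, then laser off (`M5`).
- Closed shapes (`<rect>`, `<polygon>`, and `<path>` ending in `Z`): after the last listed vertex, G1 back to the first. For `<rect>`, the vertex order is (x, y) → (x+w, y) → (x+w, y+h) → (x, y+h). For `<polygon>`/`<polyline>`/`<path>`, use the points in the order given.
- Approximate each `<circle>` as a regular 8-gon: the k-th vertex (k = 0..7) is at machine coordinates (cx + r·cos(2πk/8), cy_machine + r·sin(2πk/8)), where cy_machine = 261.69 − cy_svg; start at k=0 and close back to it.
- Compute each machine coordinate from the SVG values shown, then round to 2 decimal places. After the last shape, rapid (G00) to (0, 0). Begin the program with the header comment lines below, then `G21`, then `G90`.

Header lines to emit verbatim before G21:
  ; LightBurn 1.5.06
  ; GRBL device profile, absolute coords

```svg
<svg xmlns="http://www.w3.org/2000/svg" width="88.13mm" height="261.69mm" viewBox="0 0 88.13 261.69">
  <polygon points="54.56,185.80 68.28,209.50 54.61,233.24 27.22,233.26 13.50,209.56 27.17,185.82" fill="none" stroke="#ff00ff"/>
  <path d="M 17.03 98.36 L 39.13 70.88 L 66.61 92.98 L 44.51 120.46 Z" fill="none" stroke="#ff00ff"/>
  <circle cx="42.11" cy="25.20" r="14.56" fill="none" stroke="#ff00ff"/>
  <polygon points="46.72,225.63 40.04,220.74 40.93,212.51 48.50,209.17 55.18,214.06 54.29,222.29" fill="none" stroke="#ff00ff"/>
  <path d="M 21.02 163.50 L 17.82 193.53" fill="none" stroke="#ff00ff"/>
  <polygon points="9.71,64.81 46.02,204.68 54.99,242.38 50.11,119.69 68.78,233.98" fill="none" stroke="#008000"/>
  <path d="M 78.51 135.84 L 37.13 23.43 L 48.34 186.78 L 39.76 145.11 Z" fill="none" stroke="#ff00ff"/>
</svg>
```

; LightBurn 1.5.06
; GRBL device profile, absolute coords
G21
G90
G00 X54.56 Y75.89
M3 S325
G01 X68.28 Y52.19 F2951
G01 X54.61 Y28.45
G01 X27.22 Y28.43
G01 X13.50 Y52.13
G01 X27.17 Y75.87
G01 X54.56 Y75.89
M5
G00 X17.03 Y163.33
M3 S325
G01 X39.13 Y190.81 F2951
G01 X66.61 Y168.71
G01 X44.51 Y141.23
G01 X17.03 Y163.33
M5
G00 X56.67 Y236.49
M3 S325
G01 X52.41 Y246.79 F2951
G01 X42.11 Y251.05
G01 X31.81 Y246.79
G01 X27.55 Y236.49
G01 X31.81 Y226.19
G01 X42.11 Y221.93
G01 X52.41 Y226.19
G01 X56.67 Y236.49
M5
G00 X46.72 Y36.06
M3 S325
G01 X40.04 Y40.95 F2951
G01 X40.93 Y49.18
G01 X48.50 Y52.52
G01 X55.18 Y47.63
G01 X54.29 Y39.40
G01 X46.72 Y36.06
M5
G00 X21.02 Y98.19
M3 S325
G01 X17.82 Y68.16 F2951
M5
G00 X9.71 Y196.88
M3 S612
G01 X46.02 Y57.01 F2553
G01 X54.99 Y19.31
G01 X50.11 Y142.00
G01 X68.78 Y27.71
G01 X9.71 Y196.88
M5
G00 X78.51 Y125.85
M3 S325
G01 X37.13 Y238.26 F2951
G01 X48.34 Y74.91
G01 X39.76 Y116.58
G01 X78.51 Y125.85
M5
G00 X0.00 Y0.00

Since the viewBox matches the mm dimensions, user units are millimetres directly. The only transform is the Y-flip y_m = 261.69 − y_svg.

Shape 1 is a regular polygon drawn with `<polygon>`. Its stroke #ff00ff means engrave at S325, F2951. After flipping Y the toolpath is (54.56,75.89) → (68.28,52.19) → (54.61,28.45) → (27.22,28.43) → (13.50,52.13) → (27.17,75.87) → (54.56,75.89), returning to the start.

Shape 2 is a regular polygon drawn with `<path>`. Its stroke #ff00ff means engrave at S325, F2951. After flipping Y the toolpath is (17.03,163.33) → (39.13,190.81) → (66.61,168.71) → (44.51,141.23) → (17.03,163.33), returning to the start.

Shape 3 is a circle drawn with `<circle>`. Its stroke #ff00ff means engrave at S325, F2951. After flipping Y the toolpath is (56.67,236.49) → (52.41,246.79) → (42.11,251.05) → (31.81,246.79) → (27.55,236.49) → (31.81,226.19) → (42.11,221.93) → (52.41,226.19) → (56.67,236.49), returning to the start.

Shape 4 is a regular polygon drawn with `<polygon>`. Its stroke #ff00ff means engrave at S325, F2951. After flipping Y the toolpath is (46.72,36.06) → (40.04,40.95) → (40.93,49.18) → (48.50,52.52) → (55.18,47.63) → (54.29,39.40) → (46.72,36.06), returning to the start.

Shape 5 is a line segment drawn with `<path>`. Its stroke #ff00ff means engrave at S325, F2951. After flipping Y the toolpath is (21.02,98.19) → (17.82,68.16).

Shape 6 is a closed polygon drawn with `<polygon>`. Its stroke #008000 means score at S612, F2553. After flipping Y the toolpath is (9.71,196.88) → (46.02,57.01) → (54.99,19.31) → (50.11,142.00) → (68.78,27.71) → (9.71,196.88), returning to the start.

Shape 7 is a closed polygon drawn with `<path>`. Its stroke #ff00ff means engrave at S325, F2951. After flipping Y the toolpath is (78.51,125.85) → (37.13,238.26) → (48.34,74.91) → (39.76,116.58) → (78.51,125.85), returning to the start.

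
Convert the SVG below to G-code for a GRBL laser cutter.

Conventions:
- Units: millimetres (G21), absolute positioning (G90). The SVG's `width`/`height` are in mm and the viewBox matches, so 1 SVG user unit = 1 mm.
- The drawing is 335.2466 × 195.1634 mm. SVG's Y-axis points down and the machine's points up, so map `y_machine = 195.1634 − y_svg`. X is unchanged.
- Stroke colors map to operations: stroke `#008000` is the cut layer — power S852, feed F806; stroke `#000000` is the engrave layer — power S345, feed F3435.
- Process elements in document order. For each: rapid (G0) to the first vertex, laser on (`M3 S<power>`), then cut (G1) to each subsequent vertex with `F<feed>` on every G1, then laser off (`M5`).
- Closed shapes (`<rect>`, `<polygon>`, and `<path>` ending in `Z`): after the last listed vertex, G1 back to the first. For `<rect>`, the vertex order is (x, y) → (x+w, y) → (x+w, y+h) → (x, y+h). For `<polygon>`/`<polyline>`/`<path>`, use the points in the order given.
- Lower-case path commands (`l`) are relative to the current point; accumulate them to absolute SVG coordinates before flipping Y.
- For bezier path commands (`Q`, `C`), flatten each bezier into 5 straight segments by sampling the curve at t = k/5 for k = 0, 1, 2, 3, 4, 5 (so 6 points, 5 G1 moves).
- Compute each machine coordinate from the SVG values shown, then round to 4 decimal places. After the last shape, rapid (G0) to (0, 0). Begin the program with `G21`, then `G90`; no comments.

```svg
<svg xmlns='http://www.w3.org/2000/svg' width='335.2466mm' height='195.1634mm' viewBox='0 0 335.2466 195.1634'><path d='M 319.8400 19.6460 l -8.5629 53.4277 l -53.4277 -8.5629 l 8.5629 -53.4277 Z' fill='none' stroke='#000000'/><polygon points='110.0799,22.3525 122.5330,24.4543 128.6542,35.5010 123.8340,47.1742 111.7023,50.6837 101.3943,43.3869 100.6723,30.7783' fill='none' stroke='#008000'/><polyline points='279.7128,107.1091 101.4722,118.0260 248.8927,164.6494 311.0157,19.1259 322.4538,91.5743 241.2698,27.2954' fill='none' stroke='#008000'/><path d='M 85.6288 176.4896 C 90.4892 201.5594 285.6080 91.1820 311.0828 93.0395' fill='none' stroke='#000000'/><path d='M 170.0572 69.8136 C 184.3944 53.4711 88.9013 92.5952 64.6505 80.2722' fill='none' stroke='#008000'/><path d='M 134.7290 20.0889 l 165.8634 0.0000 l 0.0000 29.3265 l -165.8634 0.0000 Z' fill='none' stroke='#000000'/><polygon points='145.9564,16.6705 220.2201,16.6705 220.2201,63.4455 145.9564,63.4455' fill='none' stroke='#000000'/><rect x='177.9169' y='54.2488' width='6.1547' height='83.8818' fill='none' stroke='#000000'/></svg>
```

G21
G90
G0 X319.8400 Y175.5174
M3 S345
G1 X311.2771 Y122.0897 F3435
G1 X257.8494 Y130.6526 F3435
G1 X266.4123 Y184.0803 F3435
G1 X319.8400 Y175.5174 F3435
M5
G0 X110.0799 Y172.8109
M3 S852
G1 X122.5330 Y170.7091 F806
G1 X128.6542 Y159.6624 F806
G1 X123.8340 Y147.9892 F806
G1 X111.7023 Y144.4797 F806
G1 X101.3943 Y151.7765 F806
G1 X100.6723 Y164.3851 F806
G1 X110.0799 Y172.8109 F806
M5
G0 X279.7128 Y88.0543
M3 S852
G1 X101.4722 Y77.1374 F806
G1 X248.8927 Y30.5140 F806
G1 X311.0157 Y176.0375 F806
G1 X322.4538 Y103.5891 F806
G1 X241.2698 Y167.8680 F806
M5
G0 X85.6288 Y18.6738
M3 S345
G1 X108.4968 Y17.9041 F3435
G1 X159.7516 Y37.7530 F3435
G1 X222.1177 Y66.3318 F3435
G1 X278.3199 Y91.7517 F3435
G1 X311.0828 Y102.1239 F3435
M5
G0 X170.0572 Y125.3498
M3 S852
G1 X166.9285 Y129.3546 F806
G1 X146.1319 Y125.1793 F806
G1 X116.3591 Y117.9557 F806
G1 X86.3015 Y112.8157 F806
G1 X64.6505 Y114.8912 F806
M5
G0 X134.7290 Y175.0745
M3 S345
G1 X300.5924 Y175.0745 F3435
G1 X300.5924 Y145.7480 F3435
G1 X134.7290 Y145.7480 F3435
G1 X134.7290 Y175.0745 F3435
M5
G0 X145.9564 Y178.4929
M3 S345
G1 X220.2201 Y178.4929 F3435
G1 X220.2201 Y131.7179 F3435
G1 X145.9564 Y131.7179 F3435
G1 X145.9564 Y178.4929 F3435
M5
G0 X177.9169 Y140.9146
M3 S345
G1 X184.0716 Y140.9146 F3435
G1 X184.0716 Y57.0328 F3435
G1 X177.9169 Y57.0328 F3435
G1 X177.9169 Y140.9146 F3435
M5
G0 X0.0000 Y0.0000

Since the viewBox matches the mm dimensions, user units are millimetres directly. The only transform is the Y-flip y_m = 195.1634 − y_svg.

Shape 1 is a regular polygon drawn with `<path>`. Its stroke #000000 means engrave at S345, F3435. After flipping Y the toolpath is (319.8400,175.5174) → (311.2771,122.0897) → (257.8494,130.6526) → (266.4123,184.0803) → (319.8400,175.5174), returning to the start.

Shape 2 is a regular polygon drawn with `<polygon>`. Its stroke #008000 means cut at S852, F806. After flipping Y the toolpath is (110.0799,172.8109) → (122.5330,170.7091) → (128.6542,159.6624) → (123.8340,147.9892) → (111.7023,144.4797) → (101.3943,151.7765) → (100.6723,164.3851) → (110.0799,172.8109), returning to the start.

Shape 3 is a open polyline drawn with `<polyline>`. Its stroke #008000 means cut at S852, F806. After flipping Y the toolpath is (279.7128,88.0543) → (101.4722,77.1374) → (248.8927,30.5140) → (311.0157,176.0375) → (322.4538,103.5891) → (241.2698,167.8680).

Shape 4 is a cubic bezier drawn with `<path>`. Its stroke #000000 means engrave at S345, F3435. After flipping Y the toolpath is (85.6288,18.6738) → (108.4968,17.9041) → (159.7516,37.7530) → (222.1177,66.3318) → (278.3199,91.7517) → (311.0828,102.1239).

Shape 5 is a cubic bezier drawn with `<path>`. Its stroke #008000 means cut at S852, F806. After flipping Y the toolpath is (170.0572,125.3498) → (166.9285,129.3546) → (146.1319,125.1793) → (116.3591,117.9557) → (86.3015,112.8157) → (64.6505,114.8912).

Shape 6 is a rectangle drawn with `<path>`. Its stroke #000000 means engrave at S345, F3435. After flipping Y the toolpath is (134.7290,175.0745) → (300.5924,175.0745) → (300.5924,145.7480) → (134.7290,145.7480) → (134.7290,175.0745), returning to the start.

Shape 7 is a rectangle drawn with `<polygon>`. Its stroke #000000 means engrave at S345, F3435. After flipping Y the toolpath is (145.9564,178.4929) → (220.2201,178.4929) → (220.2201,131.7179) → (145.9564,131.7179) → (145.9564,178.4929), returning to the start.

Shape 8 is a rectangle drawn with `<rect>`. Its stroke #000000 means engrave at S345, F3435. After flipping Y the toolpath is (177.9169,140.9146) → (184.0716,140.9146) → (184.0716,57.0328) → (177.9169,57.0328) → (177.9169,140.9146), returning to the start.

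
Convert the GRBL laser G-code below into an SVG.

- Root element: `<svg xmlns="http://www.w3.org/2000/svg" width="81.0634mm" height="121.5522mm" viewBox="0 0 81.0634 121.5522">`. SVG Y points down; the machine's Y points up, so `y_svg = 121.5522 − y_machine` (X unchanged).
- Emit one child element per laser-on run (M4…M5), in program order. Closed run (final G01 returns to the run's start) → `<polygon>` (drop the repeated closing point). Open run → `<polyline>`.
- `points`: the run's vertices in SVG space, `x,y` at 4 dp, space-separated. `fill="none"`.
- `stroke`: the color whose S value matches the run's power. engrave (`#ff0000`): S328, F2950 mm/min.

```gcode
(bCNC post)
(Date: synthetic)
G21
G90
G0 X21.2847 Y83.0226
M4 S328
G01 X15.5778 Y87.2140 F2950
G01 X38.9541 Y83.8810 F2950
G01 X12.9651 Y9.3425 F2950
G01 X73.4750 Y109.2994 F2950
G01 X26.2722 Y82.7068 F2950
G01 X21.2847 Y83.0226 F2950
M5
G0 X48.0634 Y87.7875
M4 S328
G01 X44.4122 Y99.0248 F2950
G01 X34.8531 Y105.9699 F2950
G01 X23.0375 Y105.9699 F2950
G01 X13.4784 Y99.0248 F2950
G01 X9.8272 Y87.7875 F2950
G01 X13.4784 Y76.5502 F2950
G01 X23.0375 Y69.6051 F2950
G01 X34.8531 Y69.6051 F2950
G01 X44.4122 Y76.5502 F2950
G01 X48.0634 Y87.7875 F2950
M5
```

Each laser-on run becomes one SVG element. Flip Y back into SVG space with y_svg = 121.5522 − y_machine. Every run uses S328, so all elements get stroke `#ff0000` (engrave).

Run 1: The run returns to its start, so emit a `<polygon>` with points (Y-flipped): 21.2847,38.5296 15.5778,34.3382 38.9541,37.6712 12.9651,112.2097 73.4750,12.2528 26.2722,38.8454.

Run 2: The run returns to its start, so emit a `<polygon>` with points (Y-flipped): 48.0634,33.7647 44.4122,22.5274 34.8531,15.5823 23.0375,15.5823 13.4784,22.5274 9.8272,33.7647 13.4784,45.0020 23.0375,51.9471 34.8531,51.9471 44.4122,45.0020.

<svg xmlns="http://www.w3.org/2000/svg" width="81.0634mm" height="121.5522mm" viewBox="0 0 81.0634 121.5522">
  <polygon points="21.2847,38.5296 15.5778,34.3382 38.9541,37.6712 12.9651,112.2097 73.4750,12.2528 26.2722,38.8454" fill="none" stroke="#ff0000"/>
  <polygon points="48.0634,33.7647 44.4122,22.5274 34.8531,15.5823 23.0375,15.5823 13.4784,22.5274 9.8272,33.7647 13.4784,45.0020 23.0375,51.9471 34.8531,51.9471 44.4122,45.0020" fill="none" stroke="#ff0000"/>
</svg>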